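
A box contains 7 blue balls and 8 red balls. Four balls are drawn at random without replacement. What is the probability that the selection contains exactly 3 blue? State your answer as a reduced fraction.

8/39

There are C(15,4) = 1365 ways to choose 4 from 15.
Selections with exactly 3 blue: choose 3 of the 7 blue and 1 of the 8 red, C(7,3)·C(8,1) = 35·8 = 280.
Probability = 280/1365 = 8/39.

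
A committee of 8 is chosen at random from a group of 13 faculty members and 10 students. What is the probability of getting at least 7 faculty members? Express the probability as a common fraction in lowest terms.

559/14858

There are C(23,8) = 490314 ways to choose the 8.
Favorable selections (at least 7 faculty members): C(13,7)·C(10,1) + C(13,8)·C(10,0) = 17160 + 1287 = 18447.
Probability = 18447/490314 = 559/14858.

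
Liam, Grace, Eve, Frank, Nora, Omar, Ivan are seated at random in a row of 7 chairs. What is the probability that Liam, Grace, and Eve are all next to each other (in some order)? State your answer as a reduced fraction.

1/7

There are 7! = 5040 arrangements.
Treat the three as one block: 5! placements × 3! orders within the block = 120·6 = 720.
Probability = 720/5040 = 1/7.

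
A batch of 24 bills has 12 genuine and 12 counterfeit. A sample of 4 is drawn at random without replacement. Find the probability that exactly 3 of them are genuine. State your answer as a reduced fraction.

Total number of selections: C(24,4) = 10626.
Selections with exactly 3 genuine: choose 3 of the 12 genuine and 1 of the 12 counterfeit, C(12,3)·C(12,1) = 220·12 = 2640.
Probability = 2640/10626 = 40/161.

40/161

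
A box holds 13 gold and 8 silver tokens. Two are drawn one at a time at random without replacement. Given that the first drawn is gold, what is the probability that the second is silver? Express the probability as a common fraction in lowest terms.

After removing one gold, 20 remain: 12 gold and 8 silver.
So the probability the next is silver is 8/20 = 2/5.

2/5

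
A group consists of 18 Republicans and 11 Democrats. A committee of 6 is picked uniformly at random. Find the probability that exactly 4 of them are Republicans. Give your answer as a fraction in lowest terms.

935/2639

Total number of selections: C(29,6) = 475020.
Selections with exactly 4 Republicans: choose 4 of the 18 Republicans and 2 of the 11 Democrats, C(18,4)·C(11,2) = 3060·55 = 168300.
Probability = 168300/475020 = 935/2639.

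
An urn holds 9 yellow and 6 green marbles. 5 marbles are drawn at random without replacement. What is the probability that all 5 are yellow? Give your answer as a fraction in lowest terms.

6/143

There are C(15,5) = 3003 possible selections.
Selections with all yellow: C(9,5) = 126.
Probability = 126/3003 = 6/143.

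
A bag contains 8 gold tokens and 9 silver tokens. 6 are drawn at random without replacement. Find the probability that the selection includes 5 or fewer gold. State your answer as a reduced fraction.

441/442

There are C(17,6) = 12376 ways to choose the 6.
The complement is exactly 6 gold: C(8,6)·C(9,0) = 28.
Probability = 1 − 28/12376 = 12348/12376 = 441/442.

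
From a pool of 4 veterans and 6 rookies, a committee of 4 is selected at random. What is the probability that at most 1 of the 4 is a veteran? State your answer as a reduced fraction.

19/42

There are C(10,4) = 210 ways to choose the 4.
Favorable selections (at most 1 veteran): C(4,0)·C(6,4) + C(4,1)·C(6,3) = 15 + 80 = 95.
Probability = 95/210 = 19/42.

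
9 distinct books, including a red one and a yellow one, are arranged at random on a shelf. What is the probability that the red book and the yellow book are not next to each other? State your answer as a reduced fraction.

There are 9! = 362880 arrangements.
Arrangements with the red book and the yellow book adjacent: 2·8! = 80640.
So not adjacent: 362880 − 80640 = 282240, probability 282240/362880 = 7/9.

7/9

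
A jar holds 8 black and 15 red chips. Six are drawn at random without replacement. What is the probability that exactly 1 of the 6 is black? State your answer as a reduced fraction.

104/437

There are C(23,6) = 100947 ways to choose 6 from 23.
Selections with exactly 1 black: choose 1 of the 8 black and 5 of the 15 red, C(8,1)·C(15,5) = 8·3003 = 24024.
Probability = 24024/100947 = 104/437.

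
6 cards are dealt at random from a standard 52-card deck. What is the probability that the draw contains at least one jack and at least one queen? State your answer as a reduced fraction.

718637/5089630

There are C(52,6) = 20358520 possible draws.
By inclusion-exclusion on the complements, draws missing all jacks or all queens: C(48,6) + C(48,6) − C(44,6) = 12271512 + 12271512 − 7059052 = 17483972.
So draws with at least one of each: 20358520 − 17483972 = 2874548, probability 2874548/20358520 = 718637/5089630.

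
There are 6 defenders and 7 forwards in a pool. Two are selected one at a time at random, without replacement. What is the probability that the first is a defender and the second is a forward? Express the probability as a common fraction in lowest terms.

Multiply the conditional probabilities at each draw: 6/13 · 7/12 = 42/156 = 7/26.

7/26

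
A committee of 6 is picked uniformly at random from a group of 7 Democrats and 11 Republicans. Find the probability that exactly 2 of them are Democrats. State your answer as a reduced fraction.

The sample space is all 6-subsets of the 18: C(18,6) = 18564.
Selections with exactly 2 Democrats: choose 2 of the 7 Democrats and 4 of the 11 Republicans, C(7,2)·C(11,4) = 21·330 = 6930.
Probability = 6930/18564 = 165/442.

165/442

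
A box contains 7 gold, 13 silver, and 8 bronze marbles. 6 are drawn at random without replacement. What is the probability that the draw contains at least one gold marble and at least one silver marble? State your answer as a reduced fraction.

1163/1380

There are C(28,6) = 376740 possible draws.
By inclusion-exclusion on the complements, draws missing all gold or all silver: C(21,6) + C(15,6) − C(8,6) = 54264 + 5005 − 28 = 59241.
So draws with at least one of each: 376740 − 59241 = 317499, probability 317499/376740 = 1163/1380.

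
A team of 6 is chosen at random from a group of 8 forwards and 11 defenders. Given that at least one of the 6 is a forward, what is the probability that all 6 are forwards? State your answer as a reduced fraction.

2/1905

Work in counts. Selections with at least one forward: C(19,6) − C(11,6) = 27132 − 462 = 26670.
Of those, selections where all 6 are forwards: C(8,6) = 28.
Conditional probability = 28/26670 = 2/1905.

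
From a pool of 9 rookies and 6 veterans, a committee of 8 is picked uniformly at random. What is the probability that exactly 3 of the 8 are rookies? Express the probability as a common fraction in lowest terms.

There are C(15,8) = 6435 ways to choose 8 from 15.
Selections with exactly 3 rookies: choose 3 of the 9 rookies and 5 of the 6 veterans, C(9,3)·C(6,5) = 84·6 = 504.
Probability = 504/6435 = 56/715.

56/715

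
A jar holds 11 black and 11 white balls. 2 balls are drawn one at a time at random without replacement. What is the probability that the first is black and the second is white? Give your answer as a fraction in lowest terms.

11/42

Multiply the conditional probabilities at each draw: 11/22 · 11/21 = 121/462 = 11/42.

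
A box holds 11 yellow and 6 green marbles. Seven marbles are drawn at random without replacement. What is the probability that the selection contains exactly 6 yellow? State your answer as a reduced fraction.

There are C(17,7) = 19448 ways to choose 7 from 17.
Selections with exactly 6 yellow: choose 6 of the 11 yellow and 1 of the 6 green, C(11,6)·C(6,1) = 462·6 = 2772.
Probability = 2772/19448 = 63/442.

63/442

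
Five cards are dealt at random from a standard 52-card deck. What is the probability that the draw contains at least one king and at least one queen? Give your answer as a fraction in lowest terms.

6509/64974

There are C(52,5) = 2598960 possible draws.
By inclusion-exclusion on the complements, draws missing all kings or all queens: C(48,5) + C(48,5) − C(44,5) = 1712304 + 1712304 − 1086008 = 2338600.
So draws with at least one of each: 2598960 − 2338600 = 260360, probability 260360/2598960 = 6509/64974.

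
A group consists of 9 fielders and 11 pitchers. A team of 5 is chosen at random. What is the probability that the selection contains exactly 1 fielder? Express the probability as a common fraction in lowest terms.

495/2584

There are C(20,5) = 15504 ways to choose 5 from 20.
Selections with exactly 1 fielder: choose 1 of the 9 fielders and 4 of the 11 pitchers, C(9,1)·C(11,4) = 9·330 = 2970.
Probability = 2970/15504 = 495/2584.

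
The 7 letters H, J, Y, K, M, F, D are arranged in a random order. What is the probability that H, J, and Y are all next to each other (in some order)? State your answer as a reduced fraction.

1/7

There are 7! = 5040 arrangements.
Treat the three as one block: 5! placements × 3! orders within the block = 120·6 = 720.
Probability = 720/5040 = 1/7.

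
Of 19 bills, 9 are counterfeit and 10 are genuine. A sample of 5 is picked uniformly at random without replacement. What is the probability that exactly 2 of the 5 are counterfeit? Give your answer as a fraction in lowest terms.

The sample space is all 5-subsets of the 19: C(19,5) = 11628.
Selections with exactly 2 counterfeit: choose 2 of the 9 counterfeit and 3 of the 10 genuine, C(9,2)·C(10,3) = 36·120 = 4320.
Probability = 4320/11628 = 120/323.

120/323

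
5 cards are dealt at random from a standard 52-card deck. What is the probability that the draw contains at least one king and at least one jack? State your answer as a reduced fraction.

There are C(52,5) = 2598960 possible draws.
By inclusion-exclusion on the complements, draws missing all kings or all jacks: C(48,5) + C(48,5) − C(44,5) = 1712304 + 1712304 − 1086008 = 2338600.
So draws with at least one of each: 2598960 − 2338600 = 260360, probability 260360/2598960 = 6509/64974.

6509/64974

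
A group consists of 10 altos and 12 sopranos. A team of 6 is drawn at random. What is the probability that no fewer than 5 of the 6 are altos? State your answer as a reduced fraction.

Total selections: C(22,6) = 74613.
Favorable selections (no fewer than 5 altos): C(10,5)·C(12,1) + C(10,6)·C(12,0) = 3024 + 210 = 3234.
Probability = 3234/74613 = 14/323.

14/323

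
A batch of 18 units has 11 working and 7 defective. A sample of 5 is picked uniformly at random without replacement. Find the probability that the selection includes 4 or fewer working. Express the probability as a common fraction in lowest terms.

193/204

Total selections: C(18,5) = 8568.
Favorable selections (4 or fewer working): C(11,0)·C(7,5) + C(11,1)·C(7,4) + C(11,2)·C(7,3) + C(11,3)·C(7,2) + C(11,4)·C(7,1) = 21 + 385 + 1925 + 3465 + 2310 = 8106.
Probability = 8106/8568 = 193/204.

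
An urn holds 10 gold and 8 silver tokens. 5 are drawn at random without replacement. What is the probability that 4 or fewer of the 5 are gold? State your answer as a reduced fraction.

33/34

Total selections: C(18,5) = 8568.
The complement is exactly 5 gold: C(10,5)·C(8,0) = 252.
Probability = 1 − 252/8568 = 8316/8568 = 33/34.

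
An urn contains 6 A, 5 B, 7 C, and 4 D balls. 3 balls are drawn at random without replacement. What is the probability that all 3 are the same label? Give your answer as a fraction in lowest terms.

There are C(22,3) = 1540 ways to draw 3 balls.
All same label: C(6,3) + C(5,3) + C(7,3) + C(4,3) = 20 + 10 + 35 + 4 = 69.
Probability = 69/1540.

69/1540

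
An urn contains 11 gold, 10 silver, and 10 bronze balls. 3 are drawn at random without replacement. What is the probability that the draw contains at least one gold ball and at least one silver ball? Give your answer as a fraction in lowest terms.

There are C(31,3) = 4495 possible draws.
By inclusion-exclusion on the complements, draws missing all gold or all silver: C(20,3) + C(21,3) − C(10,3) = 1140 + 1330 − 120 = 2350.
So draws with at least one of each: 4495 − 2350 = 2145, probability 2145/4495 = 429/899.

429/899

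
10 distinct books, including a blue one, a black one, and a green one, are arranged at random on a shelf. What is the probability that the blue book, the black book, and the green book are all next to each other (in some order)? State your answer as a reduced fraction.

There are 10! = 3628800 arrangements.
Treat the three as one block: 8! placements × 3! orders within the block = 40320·6 = 241920.
Probability = 241920/3628800 = 1/15.

1/15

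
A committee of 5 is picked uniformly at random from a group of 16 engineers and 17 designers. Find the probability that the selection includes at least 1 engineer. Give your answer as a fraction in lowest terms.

Total selections: C(33,5) = 237336.
Favorable selections (at least 1 engineer): C(16,1)·C(17,4) + C(16,2)·C(17,3) + C(16,3)·C(17,2) + C(16,4)·C(17,1) + C(16,5)·C(17,0) = 38080 + 81600 + 76160 + 30940 + 4368 = 231148.
Probability = 231148/237336 = 57787/59334.

57787/59334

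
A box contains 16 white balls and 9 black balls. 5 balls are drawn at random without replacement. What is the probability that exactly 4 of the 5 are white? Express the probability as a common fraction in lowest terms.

78/253

Total number of selections: C(25,5) = 53130.
Selections with exactly 4 white: choose 4 of the 16 white and 1 of the 9 black, C(16,4)·C(9,1) = 1820·9 = 16380.
Probability = 16380/53130 = 78/253.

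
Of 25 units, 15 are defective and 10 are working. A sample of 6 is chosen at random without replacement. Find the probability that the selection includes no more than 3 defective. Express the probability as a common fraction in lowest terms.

Total selections: C(25,6) = 177100.
Favorable selections (no more than 3 defective): C(15,0)·C(10,6) + C(15,1)·C(10,5) + C(15,2)·C(10,4) + C(15,3)·C(10,3) = 210 + 3780 + 22050 + 54600 = 80640.
Probability = 80640/177100 = 576/1265.

576/1265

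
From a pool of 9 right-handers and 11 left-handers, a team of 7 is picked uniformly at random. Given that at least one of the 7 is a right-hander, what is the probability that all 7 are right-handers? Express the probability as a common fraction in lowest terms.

6/12865

Work in counts. Selections with at least one right-hander: C(20,7) − C(11,7) = 77520 − 330 = 77190.
Of those, selections where all 7 are right-handers: C(9,7) = 36.
Conditional probability = 36/77190 = 6/12865.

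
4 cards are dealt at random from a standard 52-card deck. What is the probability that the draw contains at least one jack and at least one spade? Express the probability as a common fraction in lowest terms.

There are C(52,4) = 270725 possible draws.
By inclusion-exclusion on the complements, draws missing all jacks or all spades: C(48,4) + C(39,4) − C(36,4) = 194580 + 82251 − 58905 = 217926.
So draws with at least one of each: 270725 − 217926 = 52799, probability 52799/270725.

52799/270725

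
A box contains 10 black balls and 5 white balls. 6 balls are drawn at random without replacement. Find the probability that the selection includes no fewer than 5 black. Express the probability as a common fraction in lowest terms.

Total selections: C(15,6) = 5005.
Favorable selections (no fewer than 5 black): C(10,5)·C(5,1) + C(10,6)·C(5,0) = 1260 + 210 = 1470.
Probability = 1470/5005 = 42/143.

42/143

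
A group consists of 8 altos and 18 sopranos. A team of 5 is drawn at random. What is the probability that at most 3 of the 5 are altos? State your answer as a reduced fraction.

Total selections: C(26,5) = 65780.
Count the complement (more than 3 altos): C(8,4)·C(18,1) + C(8,5)·C(18,0) = 1260 + 56 = 1316.
Probability = 1 − 1316/65780 = 64464/65780 = 16116/16445.

16116/16445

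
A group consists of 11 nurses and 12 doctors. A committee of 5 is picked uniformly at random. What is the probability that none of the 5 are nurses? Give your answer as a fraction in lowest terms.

72/3059

There are C(23,5) = 33649 possible selections.
Selections with no nurses (all doctors): C(12,5) = 792.
Probability = 792/33649 = 72/3059.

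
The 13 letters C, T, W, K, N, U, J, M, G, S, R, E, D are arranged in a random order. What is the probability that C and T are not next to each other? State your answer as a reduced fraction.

There are 13! = 6227020800 arrangements.
Arrangements with C and T adjacent: 2·12! = 958003200.
So not adjacent: 6227020800 − 958003200 = 5269017600, probability 5269017600/6227020800 = 11/13.

11/13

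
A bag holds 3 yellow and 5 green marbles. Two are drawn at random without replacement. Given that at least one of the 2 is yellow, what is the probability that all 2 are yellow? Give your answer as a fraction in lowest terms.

Work in counts. Selections with at least one yellow: C(8,2) − C(5,2) = 28 − 10 = 18.
Of those, selections where all 2 are yellow: C(3,2) = 3.
Conditional probability = 3/18 = 1/6.

1/6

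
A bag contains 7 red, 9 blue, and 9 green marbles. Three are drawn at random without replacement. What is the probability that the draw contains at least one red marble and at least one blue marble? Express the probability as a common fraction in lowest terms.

252/575

There are C(25,3) = 2300 possible draws.
By inclusion-exclusion on the complements, draws missing all red or all blue: C(18,3) + C(16,3) − C(9,3) = 816 + 560 − 84 = 1292.
So draws with at least one of each: 2300 − 1292 = 1008, probability 1008/2300 = 252/575.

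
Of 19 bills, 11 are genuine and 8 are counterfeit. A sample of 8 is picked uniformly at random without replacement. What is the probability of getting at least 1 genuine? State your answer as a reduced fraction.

There are C(19,8) = 75582 ways to choose the 8.
Favorable selections (at least 1 genuine): C(11,1)·C(8,7) + C(11,2)·C(8,6) + C(11,3)·C(8,5) + C(11,4)·C(8,4) + C(11,5)·C(8,3) + C(11,6)·C(8,2) + C(11,7)·C(8,1) + C(11,8)·C(8,0) = 88 + 1540 + 9240 + 23100 + 25872 + 12936 + 2640 + 165 = 75581.
Probability = 75581/75582.

75581/75582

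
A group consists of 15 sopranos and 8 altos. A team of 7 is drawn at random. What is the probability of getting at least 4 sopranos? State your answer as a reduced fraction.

Total selections: C(23,7) = 245157.
Favorable selections (at least 4 sopranos): C(15,4)·C(8,3) + C(15,5)·C(8,2) + C(15,6)·C(8,1) + C(15,7)·C(8,0) = 76440 + 84084 + 40040 + 6435 = 206999.
Probability = 206999/245157.

206999/245157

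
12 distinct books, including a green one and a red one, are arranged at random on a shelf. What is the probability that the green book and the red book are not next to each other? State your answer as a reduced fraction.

There are 12! = 479001600 arrangements.
Arrangements with the green book and the red book adjacent: 2·11! = 79833600.
So not adjacent: 479001600 − 79833600 = 399168000, probability 399168000/479001600 = 5/6.

5/6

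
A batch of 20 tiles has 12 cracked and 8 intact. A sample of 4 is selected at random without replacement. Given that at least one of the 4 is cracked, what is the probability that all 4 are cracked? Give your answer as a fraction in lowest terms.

99/955

Work in counts. Selections with at least one cracked: C(20,4) − C(8,4) = 4845 − 70 = 4775.
Of those, selections where all 4 are cracked: C(12,4) = 495.
Conditional probability = 495/4775 = 99/955.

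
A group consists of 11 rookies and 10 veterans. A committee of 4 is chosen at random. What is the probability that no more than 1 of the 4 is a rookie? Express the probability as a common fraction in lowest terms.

34/133

Total selections: C(21,4) = 5985.
Favorable selections (no more than 1 rookie): C(11,0)·C(10,4) + C(11,1)·C(10,3) = 210 + 1320 = 1530.
Probability = 1530/5985 = 34/133.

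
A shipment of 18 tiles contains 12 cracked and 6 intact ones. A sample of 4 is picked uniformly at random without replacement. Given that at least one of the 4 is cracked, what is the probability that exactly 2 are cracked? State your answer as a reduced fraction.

Work in counts. Selections with at least one cracked: C(18,4) − C(6,4) = 3060 − 15 = 3045.
Of those, selections where exactly 2 are cracked: C(12,2)·C(6,2) = 66·15 = 990.
Conditional probability = 990/3045 = 66/203.

66/203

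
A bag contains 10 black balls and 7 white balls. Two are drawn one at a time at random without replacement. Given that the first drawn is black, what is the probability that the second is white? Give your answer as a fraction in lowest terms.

7/16

After removing one black, 16 remain: 9 black and 7 white.
So the probability the next is white is 7/16.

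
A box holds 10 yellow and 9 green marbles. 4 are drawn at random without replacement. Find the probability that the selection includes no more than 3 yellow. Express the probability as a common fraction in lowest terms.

611/646

Total selections: C(19,4) = 3876.
Favorable selections (no more than 3 yellow): C(10,0)·C(9,4) + C(10,1)·C(9,3) + C(10,2)·C(9,2) + C(10,3)·C(9,1) = 126 + 840 + 1620 + 1080 = 3666.
Probability = 3666/3876 = 611/646.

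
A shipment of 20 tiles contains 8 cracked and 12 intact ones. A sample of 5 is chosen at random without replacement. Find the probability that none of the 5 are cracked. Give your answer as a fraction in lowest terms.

There are C(20,5) = 15504 possible selections.
Selections with no cracked (all intact): C(12,5) = 792.
Probability = 792/15504 = 33/646.

33/646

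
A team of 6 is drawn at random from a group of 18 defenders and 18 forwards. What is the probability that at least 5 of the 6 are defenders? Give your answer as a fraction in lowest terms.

Total selections: C(36,6) = 1947792.
Favorable selections (at least 5 defenders): C(18,5)·C(18,1) + C(18,6)·C(18,0) = 154224 + 18564 = 172788.
Probability = 172788/1947792 = 11/124.

11/124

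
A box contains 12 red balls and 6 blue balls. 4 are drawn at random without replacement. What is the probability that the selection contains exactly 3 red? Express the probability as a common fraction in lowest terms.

The sample space is all 4-subsets of the 18: C(18,4) = 3060.
Selections with exactly 3 red: choose 3 of the 12 red and 1 of the 6 blue, C(12,3)·C(6,1) = 220·6 = 1320.
Probability = 1320/3060 = 22/51.

22/51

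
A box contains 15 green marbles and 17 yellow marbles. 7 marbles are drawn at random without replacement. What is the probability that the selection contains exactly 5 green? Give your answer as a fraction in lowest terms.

The sample space is all 7-subsets of the 32: C(32,7) = 3365856.
Selections with exactly 5 green: choose 5 of the 15 green and 2 of the 17 yellow, C(15,5)·C(17,2) = 3003·136 = 408408.
Probability = 408408/3365856 = 1309/10788.

1309/10788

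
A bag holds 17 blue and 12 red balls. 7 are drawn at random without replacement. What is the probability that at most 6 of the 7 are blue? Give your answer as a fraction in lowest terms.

29641/30015

Total selections: C(29,7) = 1560780.
The complement is exactly 7 blue: C(17,7)·C(12,0) = 19448.
Probability = 1 − 19448/1560780 = 1541332/1560780 = 29641/30015.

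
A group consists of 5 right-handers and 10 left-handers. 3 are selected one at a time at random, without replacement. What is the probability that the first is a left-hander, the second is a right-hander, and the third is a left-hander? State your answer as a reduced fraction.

15/91

Multiply the conditional probabilities at each draw: 10/15 · 5/14 · 9/13 = 450/2730 = 15/91.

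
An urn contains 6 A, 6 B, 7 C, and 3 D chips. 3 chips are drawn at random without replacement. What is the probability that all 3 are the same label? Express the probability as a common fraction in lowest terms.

There are C(22,3) = 1540 ways to draw 3 chips.
All same label: C(6,3) + C(6,3) + C(7,3) + C(3,3) = 20 + 20 + 35 + 1 = 76.
Probability = 76/1540 = 19/385.

19/385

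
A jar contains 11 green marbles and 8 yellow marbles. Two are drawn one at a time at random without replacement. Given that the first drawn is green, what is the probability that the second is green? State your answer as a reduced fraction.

After removing one green, 18 remain: 10 green and 8 yellow.
So the probability the next is green is 10/18 = 5/9.

5/9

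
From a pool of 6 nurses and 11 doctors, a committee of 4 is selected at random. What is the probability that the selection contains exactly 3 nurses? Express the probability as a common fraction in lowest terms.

11/119

Total number of selections: C(17,4) = 2380.
Selections with exactly 3 nurses: choose 3 of the 6 nurses and 1 of the 11 doctors, C(6,3)·C(11,1) = 20·11 = 220.
Probability = 220/2380 = 11/119.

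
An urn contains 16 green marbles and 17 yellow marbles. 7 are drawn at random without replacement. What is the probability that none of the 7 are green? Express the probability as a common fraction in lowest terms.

221/48546

There are C(33,7) = 4272048 possible selections.
Selections with no green (all yellow): C(17,7) = 19448.
Probability = 19448/4272048 = 221/48546.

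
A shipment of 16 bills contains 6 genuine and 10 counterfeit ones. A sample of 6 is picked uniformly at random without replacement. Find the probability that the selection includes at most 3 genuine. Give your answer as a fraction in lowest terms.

909/1001

There are C(16,6) = 8008 ways to choose the 6.
Count the complement (more than 3 genuine): C(6,4)·C(10,2) + C(6,5)·C(10,1) + C(6,6)·C(10,0) = 675 + 60 + 1 = 736.
Probability = 1 − 736/8008 = 7272/8008 = 909/1001.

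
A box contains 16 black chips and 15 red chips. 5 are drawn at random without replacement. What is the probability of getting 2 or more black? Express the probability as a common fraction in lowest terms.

6908/8091

There are C(31,5) = 169911 ways to choose the 5.
Favorable selections (2 or more black): C(16,2)·C(15,3) + C(16,3)·C(15,2) + C(16,4)·C(15,1) + C(16,5)·C(15,0) = 54600 + 58800 + 27300 + 4368 = 145068.
Probability = 145068/169911 = 6908/8091.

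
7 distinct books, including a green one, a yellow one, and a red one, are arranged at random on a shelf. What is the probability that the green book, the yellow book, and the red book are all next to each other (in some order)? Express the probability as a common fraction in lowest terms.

1/7

There are 7! = 5040 arrangements.
Treat the three as one block: 5! placements × 3! orders within the block = 120·6 = 720.
Probability = 720/5040 = 1/7.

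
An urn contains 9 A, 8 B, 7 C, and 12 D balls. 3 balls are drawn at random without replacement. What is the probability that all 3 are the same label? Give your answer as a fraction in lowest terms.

79/1428

There are C(36,3) = 7140 ways to draw 3 balls.
All same label: C(9,3) + C(8,3) + C(7,3) + C(12,3) = 84 + 56 + 35 + 220 = 395.
Probability = 395/7140 = 79/1428.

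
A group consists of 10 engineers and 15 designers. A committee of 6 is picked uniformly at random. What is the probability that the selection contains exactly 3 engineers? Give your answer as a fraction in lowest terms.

78/253

The sample space is all 6-subsets of the 25: C(25,6) = 177100.
Selections with exactly 3 engineers: choose 3 of the 10 engineers and 3 of the 15 designers, C(10,3)·C(15,3) = 120·455 = 54600.
Probability = 54600/177100 = 78/253.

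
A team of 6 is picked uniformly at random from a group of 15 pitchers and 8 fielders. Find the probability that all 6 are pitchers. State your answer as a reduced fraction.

65/1311

There are C(23,6) = 100947 possible selections.
Selections with all pitchers: C(15,6) = 5005.
Probability = 5005/100947 = 65/1311.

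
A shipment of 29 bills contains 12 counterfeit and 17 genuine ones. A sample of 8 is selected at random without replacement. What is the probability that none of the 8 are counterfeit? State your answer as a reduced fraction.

34/6003

There are C(29,8) = 4292145 possible selections.
Selections with no counterfeit (all genuine): C(17,8) = 24310.
Probability = 24310/4292145 = 34/6003.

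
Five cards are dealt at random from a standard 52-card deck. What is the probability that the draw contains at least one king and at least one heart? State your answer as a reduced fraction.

There are C(52,5) = 2598960 possible draws.
By inclusion-exclusion on the complements, draws missing all kings or all hearts: C(48,5) + C(39,5) − C(36,5) = 1712304 + 575757 − 376992 = 1911069.
So draws with at least one of each: 2598960 − 1911069 = 687891, probability 687891/2598960 = 229297/866320.

229297/866320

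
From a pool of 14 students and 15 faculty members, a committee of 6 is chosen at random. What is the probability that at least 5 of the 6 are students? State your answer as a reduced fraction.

121/1740

There are C(29,6) = 475020 ways to choose the 6.
Favorable selections (at least 5 students): C(14,5)·C(15,1) + C(14,6)·C(15,0) = 30030 + 3003 = 33033.
Probability = 33033/475020 = 121/1740.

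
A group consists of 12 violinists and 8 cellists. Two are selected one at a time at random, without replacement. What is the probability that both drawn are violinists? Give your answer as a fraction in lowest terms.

33/95

Multiply the conditional probabilities at each draw: 12/20 · 11/19 = 132/380 = 33/95.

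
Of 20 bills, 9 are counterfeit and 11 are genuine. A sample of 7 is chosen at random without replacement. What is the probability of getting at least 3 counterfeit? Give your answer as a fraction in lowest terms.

235/323

There are C(20,7) = 77520 ways to choose the 7.
Count the complement (fewer than 3 counterfeit): C(9,0)·C(11,7) + C(9,1)·C(11,6) + C(9,2)·C(11,5) = 330 + 4158 + 16632 = 21120.
Probability = 1 − 21120/77520 = 56400/77520 = 235/323.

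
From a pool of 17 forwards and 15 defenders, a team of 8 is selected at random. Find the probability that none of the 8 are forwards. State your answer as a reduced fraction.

11/17980

There are C(32,8) = 10518300 possible selections.
Selections with no forwards (all defenders): C(15,8) = 6435.
Probability = 6435/10518300 = 11/17980.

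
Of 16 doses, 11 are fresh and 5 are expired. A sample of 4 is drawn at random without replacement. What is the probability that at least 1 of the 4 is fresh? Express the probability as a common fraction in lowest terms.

363/364

Total selections: C(16,4) = 1820.
Favorable selections (at least 1 fresh): C(11,1)·C(5,3) + C(11,2)·C(5,2) + C(11,3)·C(5,1) + C(11,4)·C(5,0) = 110 + 550 + 825 + 330 = 1815.
Probability = 1815/1820 = 363/364.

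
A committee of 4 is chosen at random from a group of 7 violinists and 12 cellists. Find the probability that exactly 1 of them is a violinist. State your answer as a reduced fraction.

385/969

There are C(19,4) = 3876 ways to choose 4 from 19.
Selections with exactly 1 violinist: choose 1 of the 7 violinists and 3 of the 12 cellists, C(7,1)·C(12,3) = 7·220 = 1540.
Probability = 1540/3876 = 385/969.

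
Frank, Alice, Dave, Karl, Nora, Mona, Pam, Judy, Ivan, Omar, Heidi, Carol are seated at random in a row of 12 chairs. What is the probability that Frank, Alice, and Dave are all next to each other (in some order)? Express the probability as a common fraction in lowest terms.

There are 12! = 479001600 arrangements.
Treat the three as one block: 10! placements × 3! orders within the block = 3628800·6 = 21772800.
Probability = 21772800/479001600 = 1/22.

1/22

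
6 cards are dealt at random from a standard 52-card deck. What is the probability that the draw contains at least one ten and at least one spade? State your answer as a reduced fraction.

There are C(52,6) = 20358520 possible draws.
By inclusion-exclusion on the complements, draws missing all tens or all spades: C(48,6) + C(39,6) − C(36,6) = 12271512 + 3262623 − 1947792 = 13586343.
So draws with at least one of each: 20358520 − 13586343 = 6772177, probability 6772177/20358520.

6772177/20358520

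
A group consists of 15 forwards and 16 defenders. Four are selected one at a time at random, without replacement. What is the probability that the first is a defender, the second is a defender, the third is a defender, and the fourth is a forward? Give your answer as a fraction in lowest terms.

Multiply the conditional probabilities at each draw: 16/31 · 15/30 · 14/29 · 15/28 = 50400/755160 = 60/899.

60/899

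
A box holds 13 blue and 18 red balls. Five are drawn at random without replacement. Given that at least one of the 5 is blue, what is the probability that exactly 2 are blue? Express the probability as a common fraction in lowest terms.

544/1379

Work in counts. Selections with at least one blue: C(31,5) − C(18,5) = 169911 − 8568 = 161343.
Of those, selections where exactly 2 are blue: C(13,2)·C(18,3) = 78·816 = 63648.
Conditional probability = 63648/161343 = 544/1379.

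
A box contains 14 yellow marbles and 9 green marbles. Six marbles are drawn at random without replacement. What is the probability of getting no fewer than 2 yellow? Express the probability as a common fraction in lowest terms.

429/437

There are C(23,6) = 100947 ways to choose the 6.
Count the complement (fewer than 2 yellow): C(14,0)·C(9,6) + C(14,1)·C(9,5) = 84 + 1764 = 1848.
Probability = 1 − 1848/100947 = 99099/100947 = 429/437.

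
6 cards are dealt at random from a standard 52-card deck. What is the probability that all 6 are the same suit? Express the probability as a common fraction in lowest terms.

66/195755

There are C(52,6) = 20358520 possible 6-card hands.
Hands of one suit: 4 suits × C(13,6) = 4·1716 = 6864.
Probability = 6864/20358520 = 66/195755.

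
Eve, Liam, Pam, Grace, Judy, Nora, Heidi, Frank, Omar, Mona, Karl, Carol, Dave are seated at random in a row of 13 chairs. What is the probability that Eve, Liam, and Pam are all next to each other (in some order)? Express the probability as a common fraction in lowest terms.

There are 13! = 6227020800 arrangements.
Treat the three as one block: 11! placements × 3! orders within the block = 39916800·6 = 239500800.
Probability = 239500800/6227020800 = 1/26.

1/26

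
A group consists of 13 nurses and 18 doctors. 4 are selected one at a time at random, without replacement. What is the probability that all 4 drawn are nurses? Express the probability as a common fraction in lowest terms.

143/6293

Multiply the conditional probabilities at each draw: 13/31 · 12/30 · 11/29 · 10/28 = 17160/755160 = 143/6293.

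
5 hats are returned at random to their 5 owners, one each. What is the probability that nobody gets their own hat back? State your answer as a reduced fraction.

There are 5! = 120 assignments.
By inclusion-exclusion, assignments with no fixed points: C(5,0)·5! − C(5,1)·4! + C(5,2)·3! − C(5,3)·2! + C(5,4)·1! − C(5,5)·0! = 44.
Probability = 44/120 = 11/30.

11/30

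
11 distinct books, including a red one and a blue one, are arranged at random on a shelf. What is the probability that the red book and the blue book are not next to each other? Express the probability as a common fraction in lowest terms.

9/11

There are 11! = 39916800 arrangements.
Arrangements with the red book and the blue book adjacent: 2·10! = 7257600.
So not adjacent: 39916800 − 7257600 = 32659200, probability 32659200/39916800 = 9/11.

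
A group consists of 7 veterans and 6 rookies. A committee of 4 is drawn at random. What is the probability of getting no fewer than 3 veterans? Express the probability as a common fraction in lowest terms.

Total selections: C(13,4) = 715.
Favorable selections (no fewer than 3 veterans): C(7,3)·C(6,1) + C(7,4)·C(6,0) = 210 + 35 = 245.
Probability = 245/715 = 49/143.

49/143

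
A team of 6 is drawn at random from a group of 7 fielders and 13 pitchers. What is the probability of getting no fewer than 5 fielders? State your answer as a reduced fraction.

7/969

Total selections: C(20,6) = 38760.
Favorable selections (no fewer than 5 fielders): C(7,5)·C(13,1) + C(7,6)·C(13,0) = 273 + 7 = 280.
Probability = 280/38760 = 7/969.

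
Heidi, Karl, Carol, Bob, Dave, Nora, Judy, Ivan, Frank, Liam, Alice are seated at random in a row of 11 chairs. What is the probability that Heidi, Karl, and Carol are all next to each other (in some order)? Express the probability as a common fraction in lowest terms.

3/55

There are 11! = 39916800 arrangements.
Treat the three as one block: 9! placements × 3! orders within the block = 362880·6 = 2177280.
Probability = 2177280/39916800 = 3/55.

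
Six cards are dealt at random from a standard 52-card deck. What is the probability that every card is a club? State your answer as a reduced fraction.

There are C(52,6) = 20358520 possible 6-card hands.
Hands that are all clubs: C(13,6) = 1716.
Probability = 1716/20358520 = 33/391510.

33/391510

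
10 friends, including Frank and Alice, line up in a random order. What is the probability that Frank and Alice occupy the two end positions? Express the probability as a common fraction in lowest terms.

There are 10! = 3628800 arrangements.
Place Frank and Alice at the ends in 2 ways, arrange the remaining 8 in 8! = 40320 ways: 2·40320 = 80640.
Probability = 80640/3628800 = 1/45.

1/45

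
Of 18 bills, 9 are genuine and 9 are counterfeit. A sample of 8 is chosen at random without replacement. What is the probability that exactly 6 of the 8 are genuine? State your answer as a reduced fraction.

168/2431

There are C(18,8) = 43758 ways to choose 8 from 18.
Selections with exactly 6 genuine: choose 6 of the 9 genuine and 2 of the 9 counterfeit, C(9,6)·C(9,2) = 84·36 = 3024.
Probability = 3024/43758 = 168/2431.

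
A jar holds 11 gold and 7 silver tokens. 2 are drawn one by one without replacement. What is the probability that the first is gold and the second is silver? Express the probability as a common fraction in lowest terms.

Multiply the conditional probabilities at each draw: 11/18 · 7/17 = 77/306.

77/306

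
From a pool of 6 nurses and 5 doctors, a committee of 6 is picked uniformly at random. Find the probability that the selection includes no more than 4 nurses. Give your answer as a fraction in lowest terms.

Total selections: C(11,6) = 462.
Count the complement (more than 4 nurses): C(6,5)·C(5,1) + C(6,6)·C(5,0) = 30 + 1 = 31.
Probability = 1 − 31/462 = 431/462.

431/462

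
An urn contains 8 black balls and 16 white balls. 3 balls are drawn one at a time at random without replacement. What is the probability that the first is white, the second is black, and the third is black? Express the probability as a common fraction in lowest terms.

56/759

Multiply the conditional probabilities at each draw: 16/24 · 8/23 · 7/22 = 896/12144 = 56/759.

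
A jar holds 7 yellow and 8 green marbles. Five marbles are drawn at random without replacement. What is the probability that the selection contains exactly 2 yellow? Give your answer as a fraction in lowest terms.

The sample space is all 5-subsets of the 15: C(15,5) = 3003.
Selections with exactly 2 yellow: choose 2 of the 7 yellow and 3 of the 8 green, C(7,2)·C(8,3) = 21·56 = 1176.
Probability = 1176/3003 = 56/143.

56/143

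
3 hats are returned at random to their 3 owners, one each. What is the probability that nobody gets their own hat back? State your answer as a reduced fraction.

There are 3! = 6 assignments.
By inclusion-exclusion, assignments with no fixed points: C(3,0)·3! − C(3,1)·2! + C(3,2)·1! − C(3,3)·0! = 2.
Probability = 2/6 = 1/3.

1/3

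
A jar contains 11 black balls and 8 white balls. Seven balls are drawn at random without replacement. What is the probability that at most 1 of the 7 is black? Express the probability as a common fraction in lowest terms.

79/12597

There are C(19,7) = 50388 ways to choose the 7.
Favorable selections (at most 1 black): C(11,0)·C(8,7) + C(11,1)·C(8,6) = 8 + 308 = 316.
Probability = 316/50388 = 79/12597.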